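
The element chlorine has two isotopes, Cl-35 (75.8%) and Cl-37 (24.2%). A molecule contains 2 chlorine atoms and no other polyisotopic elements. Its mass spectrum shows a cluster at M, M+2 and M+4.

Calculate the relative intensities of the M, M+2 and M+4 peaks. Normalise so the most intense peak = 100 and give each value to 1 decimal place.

100.0 : 63.9 : 10.2

Expanding (0.758 + 0.242)^2:
P(M) = 0.758^2 = 0.574564
P(M+2) = 2 × 0.758^1 × 0.242^1 = 0.366872
P(M+4) = 0.242^2 = 0.058564
The M peak is largest (0.574564); scaling to 100 gives 100.0 : 63.9 : 10.2.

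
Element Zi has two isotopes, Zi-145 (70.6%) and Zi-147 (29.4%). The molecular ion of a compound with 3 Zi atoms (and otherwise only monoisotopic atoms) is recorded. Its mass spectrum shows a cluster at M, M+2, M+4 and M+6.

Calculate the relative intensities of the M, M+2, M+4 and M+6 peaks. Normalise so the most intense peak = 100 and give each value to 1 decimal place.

80.0 : 100.0 : 41.6 : 5.8

The 3 Zi atoms are independent, so intensities follow the terms of (0.706 + 0.294)^3.
P(M) = 0.706^3 = 0.351896
P(M+2) = 3 × 0.706^2 × 0.294^1 = 0.439621
P(M+4) = 3 × 0.706^1 × 0.294^2 = 0.183071
P(M+6) = 0.294^3 = 0.025412
The M+2 peak is largest (0.439621); scaling to 100 gives 80.0 : 100.0 : 41.6 : 5.8.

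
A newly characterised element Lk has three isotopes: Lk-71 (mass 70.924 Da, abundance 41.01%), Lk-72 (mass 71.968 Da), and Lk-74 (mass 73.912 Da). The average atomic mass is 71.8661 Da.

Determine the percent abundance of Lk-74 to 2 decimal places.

The remaining 58.99% is split between Lk-72 (fraction x) and Lk-74 (fraction 0.5899 − x).
Substituting: 71.968x + 73.912(0.5899 − x) = 42.7801676
(71.968 − 73.912)x = -0.8205212  ⇒  x = 0.42208, y = 0.16782
Lk-72: 42.21%, Lk-74: 16.78%.

16.78%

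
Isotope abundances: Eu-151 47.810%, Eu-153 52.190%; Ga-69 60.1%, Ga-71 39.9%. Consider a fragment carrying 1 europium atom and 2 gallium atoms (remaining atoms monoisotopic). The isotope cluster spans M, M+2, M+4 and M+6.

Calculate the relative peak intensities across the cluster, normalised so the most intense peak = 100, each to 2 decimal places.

41.33 : 100.00 : 78.13 : 19.89

Europium pattern (n=1): 0.4781 : 0.5219
Gallium pattern (n=2): 0.361201 : 0.479598 : 0.159201
Convolve the two distributions (both contribute in 2-u steps):
  M: 0.4781×0.361201 = 0.172690
  M+2: 0.4781×0.479598 + 0.5219×0.361201 = 0.417807
  M+4: 0.4781×0.159201 + 0.5219×0.479598 = 0.326416
  M+6: 0.5219×0.159201 = 0.083087
Scale to base peak (0.417807) = 100: 41.33 : 100.00 : 78.13 : 19.89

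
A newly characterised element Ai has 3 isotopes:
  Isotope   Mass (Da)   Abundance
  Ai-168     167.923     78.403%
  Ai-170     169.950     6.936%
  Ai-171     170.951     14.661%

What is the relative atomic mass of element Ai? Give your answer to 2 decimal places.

Ar = Σ fᵢ·mᵢ = 0.78403 × 167.923 + 0.06936 × 169.950 + 0.14661 × 170.951
= 131.6567 + 11.7877 + 25.0631 = 168.5075 Da

168.51 Da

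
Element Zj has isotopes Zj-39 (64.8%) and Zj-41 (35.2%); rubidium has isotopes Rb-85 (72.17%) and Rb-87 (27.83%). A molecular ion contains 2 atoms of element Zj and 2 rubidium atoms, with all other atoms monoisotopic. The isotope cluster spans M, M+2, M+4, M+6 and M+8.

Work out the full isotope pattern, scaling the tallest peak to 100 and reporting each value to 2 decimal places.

Element Zj pattern (n=2): 0.419904 : 0.456192 : 0.123904
Rubidium pattern (n=2): 0.52085089 : 0.40169822 : 0.07745089
Convolve the two distributions (both contribute in 2-u steps):
  M: 0.419904×0.52085089 = 0.218707
  M+2: 0.419904×0.40169822 + 0.456192×0.52085089 = 0.406283
  M+4: 0.419904×0.07745089 + 0.456192×0.40169822 + 0.123904×0.52085089 = 0.280309
  M+6: 0.456192×0.07745089 + 0.123904×0.40169822 = 0.085104
  M+8: 0.123904×0.07745089 = 0.009596
Scale to base peak (0.406283) = 100: 53.83 : 100.00 : 68.99 : 20.95 : 2.36

53.83 : 100.00 : 68.99 : 20.95 : 2.36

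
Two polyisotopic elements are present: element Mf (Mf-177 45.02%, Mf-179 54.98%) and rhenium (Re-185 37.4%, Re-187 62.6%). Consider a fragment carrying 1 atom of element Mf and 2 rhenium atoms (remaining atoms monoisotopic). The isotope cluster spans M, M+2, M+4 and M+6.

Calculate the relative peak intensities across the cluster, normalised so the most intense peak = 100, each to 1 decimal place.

Element Mf pattern (n=1): 0.4502 : 0.5498
Rhenium pattern (n=2): 0.139876 : 0.468248 : 0.391876
Convolve the two distributions (both contribute in 2-u steps):
  M: 0.4502×0.139876 = 0.062972
  M+2: 0.4502×0.468248 + 0.5498×0.139876 = 0.287709
  M+4: 0.4502×0.391876 + 0.5498×0.468248 = 0.433865
  M+6: 0.5498×0.391876 = 0.215453
Scale to base peak (0.433865) = 100: 14.5 : 66.3 : 100.0 : 49.7

14.5 : 66.3 : 100.0 : 49.7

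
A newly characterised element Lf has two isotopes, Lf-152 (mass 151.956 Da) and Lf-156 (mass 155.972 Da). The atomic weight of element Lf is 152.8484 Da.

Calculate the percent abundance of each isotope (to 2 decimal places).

With x = fraction of Lf-152 (so Lf-156 is 1 − x):
151.956·x + 155.972·(1 − x) = 152.8484
(151.956 − 155.972)·x = 152.8484 − 155.972
x = -3.1236 / -4.016 = 0.77779 → 77.78% Lf-152, 22.22% Lf-156.

Lf-152: 77.78%, Lf-156: 22.22%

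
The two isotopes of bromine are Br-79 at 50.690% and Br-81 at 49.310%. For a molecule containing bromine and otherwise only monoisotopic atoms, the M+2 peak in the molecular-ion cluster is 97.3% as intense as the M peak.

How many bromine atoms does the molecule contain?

For n independent Br atoms, I(M+2)/I(M) = n · (abundance Br-81) / (abundance Br-79) = n · 0.49310/0.50690.
n = 0.973 × 0.50690/0.49310 = 1.00 ≈ 1

1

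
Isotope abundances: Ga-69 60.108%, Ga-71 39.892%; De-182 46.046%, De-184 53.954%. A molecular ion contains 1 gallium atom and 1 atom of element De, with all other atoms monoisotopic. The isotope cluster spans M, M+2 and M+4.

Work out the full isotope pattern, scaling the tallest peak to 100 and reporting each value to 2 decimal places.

54.48 : 100.00 : 42.37

Gallium pattern (n=1): 0.60108 : 0.39892
Element De pattern (n=1): 0.46046 : 0.53954
Convolve the two distributions (both contribute in 2-u steps):
  M: 0.60108×0.46046 = 0.276773
  M+2: 0.60108×0.53954 + 0.39892×0.46046 = 0.507993
  M+4: 0.39892×0.53954 = 0.215233
Scale to base peak (0.507993) = 100: 54.48 : 100.00 : 42.37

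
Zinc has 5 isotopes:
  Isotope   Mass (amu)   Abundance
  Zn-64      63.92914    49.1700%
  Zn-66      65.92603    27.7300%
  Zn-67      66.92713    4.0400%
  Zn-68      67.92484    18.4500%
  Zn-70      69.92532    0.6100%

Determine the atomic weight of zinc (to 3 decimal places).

Average mass = Σ (abundance × isotope mass) = 0.491700 × 63.92914 + 0.277300 × 65.92603 + 0.040400 × 66.92713 + 0.184500 × 67.92484 + 0.006100 × 69.92532
= 31.433958 + 18.281288 + 2.703856 + 12.532133 + 0.426544 = 65.377779 amu

65.378 amu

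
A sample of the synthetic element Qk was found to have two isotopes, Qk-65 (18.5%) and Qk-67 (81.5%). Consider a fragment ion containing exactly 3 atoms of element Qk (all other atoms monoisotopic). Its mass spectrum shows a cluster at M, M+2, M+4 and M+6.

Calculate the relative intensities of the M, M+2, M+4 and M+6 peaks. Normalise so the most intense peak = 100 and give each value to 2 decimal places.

Expanding (0.185 + 0.815)^3:
P(M) = 0.185^3 = 0.006332
P(M+2) = 3 × 0.185^2 × 0.815^1 = 0.083680
P(M+4) = 3 × 0.185^1 × 0.815^2 = 0.368645
P(M+6) = 0.815^3 = 0.541343
The M+6 peak is largest (0.541343); scaling to 100 gives 1.17 : 15.46 : 68.10 : 100.00.

1.17 : 15.46 : 68.10 : 100.00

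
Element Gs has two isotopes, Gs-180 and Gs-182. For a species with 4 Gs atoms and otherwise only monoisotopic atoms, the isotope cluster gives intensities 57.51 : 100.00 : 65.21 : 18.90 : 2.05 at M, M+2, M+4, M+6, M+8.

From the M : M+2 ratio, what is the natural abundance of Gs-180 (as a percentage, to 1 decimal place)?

Let p = fractional abundance of Gs-180. I(M+2)/I(M) = [C(4,1)·p^3·(1−p)] / p^4 = 4·(1−p)/p = 100.00/57.51 = 1.7388
(1−p)/p = 1.7388/4 = 0.4347  ⇒  p = 1/(1 + 0.4347) = 0.6970
Gs-180: 69.7%, Gs-182: 30.3%.

69.7%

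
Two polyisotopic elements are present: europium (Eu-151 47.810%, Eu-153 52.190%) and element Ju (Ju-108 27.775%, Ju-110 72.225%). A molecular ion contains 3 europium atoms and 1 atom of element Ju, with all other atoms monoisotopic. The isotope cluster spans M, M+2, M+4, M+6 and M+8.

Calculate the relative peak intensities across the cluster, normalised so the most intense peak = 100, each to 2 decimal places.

Europium pattern (n=3): 0.10928391 : 0.3578871 : 0.39067407 : 0.14215492
Element Ju pattern (n=1): 0.27775 : 0.72225
Convolve the two distributions (both contribute in 2-u steps):
  M: 0.10928391×0.27775 = 0.030354
  M+2: 0.10928391×0.72225 + 0.3578871×0.27775 = 0.178333
  M+4: 0.3578871×0.72225 + 0.39067407×0.27775 = 0.366994
  M+6: 0.39067407×0.72225 + 0.14215492×0.27775 = 0.321648
  M+8: 0.14215492×0.72225 = 0.102671
Scale to base peak (0.366994) = 100: 8.27 : 48.59 : 100.00 : 87.64 : 27.98

8.27 : 48.59 : 100.00 : 87.64 : 27.98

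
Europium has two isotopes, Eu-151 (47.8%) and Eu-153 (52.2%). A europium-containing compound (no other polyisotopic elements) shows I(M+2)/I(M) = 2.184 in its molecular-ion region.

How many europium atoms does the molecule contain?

2

With n Eu atoms, P(M+2)/P(M) = C(n,1)·p^(n−1)q / p^n = n·q/p = n · 0.522/0.478.
n = 2.184 × 0.478/0.522 = 2.00 ≈ 2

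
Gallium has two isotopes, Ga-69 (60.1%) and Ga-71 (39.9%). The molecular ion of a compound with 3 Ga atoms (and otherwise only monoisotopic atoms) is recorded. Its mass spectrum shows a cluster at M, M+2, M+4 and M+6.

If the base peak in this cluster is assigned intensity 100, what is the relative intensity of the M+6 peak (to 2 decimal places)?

14.69

Binomial terms of (0.601 + 0.399)^3: M 0.2171, M+2 0.4324, M+4 0.2870, M+6 0.0635 → M+2 is the base peak.
P(M+2) = C(3,1) × 0.601^2 × 0.399^1 = 3 × 0.361201 × 0.3990 = 0.432358 (base)
P(M+6) = C(3,3) × 0.601^0 × 0.399^3 = 1 × 1.0000 × 0.0635212 = 0.063521
Relative intensity = 0.063521 / 0.432358 × 100 = 14.69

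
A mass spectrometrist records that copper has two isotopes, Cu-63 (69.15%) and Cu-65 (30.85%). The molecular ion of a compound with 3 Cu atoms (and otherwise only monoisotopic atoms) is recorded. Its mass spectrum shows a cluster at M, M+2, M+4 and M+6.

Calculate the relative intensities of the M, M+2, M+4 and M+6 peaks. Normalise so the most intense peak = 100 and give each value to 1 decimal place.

Each Cu atom is independently Cu-63 (p = 0.6915) or Cu-65 (q = 0.3085); the cluster is the binomial expansion (p + q)^3.
P(M) = 0.6915^3 = 0.330656
P(M+2) = 3 × 0.6915^2 × 0.3085^1 = 0.442548
P(M+4) = 3 × 0.6915^1 × 0.3085^2 = 0.197435
P(M+6) = 0.3085^3 = 0.029361
The M+2 peak is largest (0.442548); scaling to 100 gives 74.7 : 100.0 : 44.6 : 6.6.

74.7 : 100.0 : 44.6 : 6.6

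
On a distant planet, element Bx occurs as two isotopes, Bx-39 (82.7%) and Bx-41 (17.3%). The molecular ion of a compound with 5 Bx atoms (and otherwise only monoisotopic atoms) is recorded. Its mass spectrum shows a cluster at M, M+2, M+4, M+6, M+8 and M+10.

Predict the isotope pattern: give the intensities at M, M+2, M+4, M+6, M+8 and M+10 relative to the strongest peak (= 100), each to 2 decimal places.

95.61 : 100.00 : 41.84 : 8.75 : 0.92 : 0.04

Expanding (0.827 + 0.173)^5:
P(M) = 0.827^5 = 0.386837
P(M+2) = 5 × 0.827^4 × 0.173^1 = 0.404611
P(M+4) = 10 × 0.827^3 × 0.173^2 = 0.169281
P(M+6) = 10 × 0.827^2 × 0.173^3 = 0.035412
P(M+8) = 5 × 0.827^1 × 0.173^4 = 0.003704
P(M+10) = 0.173^5 = 0.000155
The M+2 peak is largest (0.404611); scaling to 100 gives 95.61 : 100.00 : 41.84 : 8.75 : 0.92 : 0.04.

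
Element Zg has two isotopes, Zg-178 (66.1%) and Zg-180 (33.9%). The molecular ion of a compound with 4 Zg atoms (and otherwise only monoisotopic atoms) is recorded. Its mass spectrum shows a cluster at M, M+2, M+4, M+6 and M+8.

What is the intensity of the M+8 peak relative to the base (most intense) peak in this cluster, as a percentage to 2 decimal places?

3.37%

Binomial terms of (0.661 + 0.339)^4: M 0.1909, M+2 0.3916, M+4 0.3013, M+6 0.1030, M+8 0.0132 → M+2 is the base peak.
P(M+2) = C(4,1) × 0.661^3 × 0.339^1 = 4 × 0.28880478 × 0.3390 = 0.391619 (base)
P(M+8) = C(4,4) × 0.661^0 × 0.339^4 = 1 × 1.0000 × 0.01320684 = 0.013207
Relative intensity = 0.013207 / 0.391619 × 100 = 3.37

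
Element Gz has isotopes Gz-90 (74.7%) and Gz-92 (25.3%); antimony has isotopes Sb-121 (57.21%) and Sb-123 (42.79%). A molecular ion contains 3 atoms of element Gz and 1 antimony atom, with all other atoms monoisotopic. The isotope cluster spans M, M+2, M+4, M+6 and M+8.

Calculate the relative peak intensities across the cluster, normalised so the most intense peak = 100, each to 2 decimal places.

Element Gz pattern (n=3): 0.41683272 : 0.42352883 : 0.14344417 : 0.01619428
Antimony pattern (n=1): 0.5721 : 0.4279
Convolve the two distributions (both contribute in 2-u steps):
  M: 0.41683272×0.5721 = 0.238470
  M+2: 0.41683272×0.4279 + 0.42352883×0.5721 = 0.420664
  M+4: 0.42352883×0.4279 + 0.14344417×0.5721 = 0.263292
  M+6: 0.14344417×0.4279 + 0.01619428×0.5721 = 0.070645
  M+8: 0.01619428×0.4279 = 0.006930
Scale to base peak (0.420664) = 100: 56.69 : 100.00 : 62.59 : 16.79 : 1.65

56.69 : 100.00 : 62.59 : 16.79 : 1.65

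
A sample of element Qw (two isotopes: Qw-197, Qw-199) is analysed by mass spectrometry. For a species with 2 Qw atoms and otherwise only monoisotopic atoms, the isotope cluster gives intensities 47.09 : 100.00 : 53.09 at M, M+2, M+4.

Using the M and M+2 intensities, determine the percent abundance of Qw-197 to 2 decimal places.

48.50%

If p is the fraction of Qw that is Qw-197, then I(M+2)/I(M) = [C(2,1)·p^1·(1−p)] / p^2 = 2·(1−p)/p = 100.00/47.09 = 2.1236
(1−p)/p = 2.1236/2 = 1.0618  ⇒  p = 1/(1 + 1.0618) = 0.4850
Qw-197: 48.50%, Qw-199: 51.50%.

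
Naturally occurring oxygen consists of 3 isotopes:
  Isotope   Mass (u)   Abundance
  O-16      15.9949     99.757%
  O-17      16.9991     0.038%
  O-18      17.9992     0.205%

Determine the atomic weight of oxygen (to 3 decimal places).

15.999 u

Weight each isotope mass by its fractional abundance: 0.99757 × 15.9949 + 0.00038 × 16.9991 + 0.00205 × 17.9992
= 15.95603 + 0.00646 + 0.03690 = 15.99939 u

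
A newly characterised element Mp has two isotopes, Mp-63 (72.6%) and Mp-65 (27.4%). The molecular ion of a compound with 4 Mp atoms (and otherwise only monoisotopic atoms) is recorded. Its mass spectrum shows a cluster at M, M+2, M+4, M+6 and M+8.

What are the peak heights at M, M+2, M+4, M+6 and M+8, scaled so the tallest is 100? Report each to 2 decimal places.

66.24 : 100.00 : 56.61 : 14.24 : 1.34

Expanding (0.726 + 0.274)^4:
P(M) = 0.726^4 = 0.277809
P(M+2) = 4 × 0.726^3 × 0.274^1 = 0.419392
P(M+4) = 6 × 0.726^2 × 0.274^2 = 0.237425
P(M+6) = 4 × 0.726^1 × 0.274^3 = 0.059738
P(M+8) = 0.274^4 = 0.005636
The M+2 peak is largest (0.419392); scaling to 100 gives 66.24 : 100.00 : 56.61 : 14.24 : 1.34.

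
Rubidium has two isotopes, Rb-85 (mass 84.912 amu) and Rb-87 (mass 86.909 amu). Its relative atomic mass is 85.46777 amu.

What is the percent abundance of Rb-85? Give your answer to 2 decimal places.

With x = fraction of Rb-85 (so Rb-87 is 1 − x):
84.912·x + 86.909·(1 − x) = 85.46777
(84.912 − 86.909)·x = 85.46777 − 86.909
x = -1.44123 / -1.997 = 0.72170 → 72.17% Rb-85, 27.83% Rb-87.

72.17%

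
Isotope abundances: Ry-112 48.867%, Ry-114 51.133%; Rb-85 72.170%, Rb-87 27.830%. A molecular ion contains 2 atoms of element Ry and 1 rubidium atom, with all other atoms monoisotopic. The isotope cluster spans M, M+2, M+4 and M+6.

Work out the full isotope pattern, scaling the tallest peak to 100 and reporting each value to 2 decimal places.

40.35 : 100.00 : 76.74 : 17.04

Element Ry pattern (n=2): 0.23879837 : 0.49974326 : 0.26145837
Rubidium pattern (n=1): 0.7217 : 0.2783
Convolve the two distributions (both contribute in 2-u steps):
  M: 0.23879837×0.7217 = 0.172341
  M+2: 0.23879837×0.2783 + 0.49974326×0.7217 = 0.427122
  M+4: 0.49974326×0.2783 + 0.26145837×0.7217 = 0.327773
  M+6: 0.26145837×0.2783 = 0.072764
Scale to base peak (0.427122) = 100: 40.35 : 100.00 : 76.74 : 17.04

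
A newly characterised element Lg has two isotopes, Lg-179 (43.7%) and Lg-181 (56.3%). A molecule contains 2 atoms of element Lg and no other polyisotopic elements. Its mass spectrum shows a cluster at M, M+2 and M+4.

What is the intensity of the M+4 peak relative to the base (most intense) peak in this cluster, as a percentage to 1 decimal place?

Term probabilities: M 0.1910, M+2 0.4921, M+4 0.3170. Base peak = M+2.
P(M+2) = C(2,1) × 0.437^1 × 0.563^1 = 2 × 0.4370 × 0.5630 = 0.492062 (base)
P(M+4) = C(2,2) × 0.437^0 × 0.563^2 = 1 × 1.0000 × 0.316969 = 0.316969
Relative intensity = 0.316969 / 0.492062 × 100 = 64.4

64.4%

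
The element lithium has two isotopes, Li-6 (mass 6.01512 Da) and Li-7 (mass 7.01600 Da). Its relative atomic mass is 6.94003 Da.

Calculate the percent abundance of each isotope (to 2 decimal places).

Writing the weighted mean with unknown fraction x of Li-6:
6.01512·x + 7.01600·(1 − x) = 6.94003
(6.01512 − 7.01600)·x = 6.94003 − 7.01600
x = -0.07597 / -1.00088 = 0.07590 → 7.59% Li-6, 92.41% Li-7.

Li-6: 7.59%, Li-7: 92.41%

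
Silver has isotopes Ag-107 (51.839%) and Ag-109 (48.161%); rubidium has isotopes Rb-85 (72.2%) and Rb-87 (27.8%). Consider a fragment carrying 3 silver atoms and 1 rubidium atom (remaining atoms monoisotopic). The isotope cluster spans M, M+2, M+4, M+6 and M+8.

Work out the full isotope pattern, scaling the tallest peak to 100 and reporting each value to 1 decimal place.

27.3 : 86.6 : 100.0 : 49.1 : 8.4

Silver pattern (n=3): 0.13930601 : 0.38826655 : 0.36071887 : 0.11170857
Rubidium pattern (n=1): 0.7220 : 0.2780
Convolve the two distributions (both contribute in 2-u steps):
  M: 0.13930601×0.7220 = 0.100579
  M+2: 0.13930601×0.2780 + 0.38826655×0.7220 = 0.319056
  M+4: 0.38826655×0.2780 + 0.36071887×0.7220 = 0.368377
  M+6: 0.36071887×0.2780 + 0.11170857×0.7220 = 0.180933
  M+8: 0.11170857×0.2780 = 0.031055
Scale to base peak (0.368377) = 100: 27.3 : 86.6 : 100.0 : 49.1 : 8.4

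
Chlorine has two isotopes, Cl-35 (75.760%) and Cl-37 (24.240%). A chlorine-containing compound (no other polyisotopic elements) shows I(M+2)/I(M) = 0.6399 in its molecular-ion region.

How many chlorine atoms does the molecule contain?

For n independent Cl atoms, I(M+2)/I(M) = n · (abundance Cl-37) / (abundance Cl-35) = n · 0.24240/0.75760.
n = 0.6399 × 0.75760/0.24240 = 2.00 ≈ 2

2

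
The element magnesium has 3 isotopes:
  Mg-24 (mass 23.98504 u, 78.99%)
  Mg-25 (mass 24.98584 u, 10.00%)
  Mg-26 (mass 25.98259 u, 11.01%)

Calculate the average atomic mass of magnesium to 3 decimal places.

Weight each isotope mass by its fractional abundance: 0.7899 × 23.98504 + 0.1000 × 24.98584 + 0.1101 × 25.98259
= 18.945783 + 2.498584 + 2.860683 = 24.305050 u

24.305 u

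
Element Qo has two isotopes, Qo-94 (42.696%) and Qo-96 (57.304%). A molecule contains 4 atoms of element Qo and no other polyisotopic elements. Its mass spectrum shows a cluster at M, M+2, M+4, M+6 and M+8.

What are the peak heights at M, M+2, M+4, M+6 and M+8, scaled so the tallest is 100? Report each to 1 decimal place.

Each Qo atom is independently Qo-94 (p = 0.42696) or Qo-96 (q = 0.57304); the cluster is the binomial expansion (p + q)^4.
P(M) = 0.42696^4 = 0.033231
P(M+2) = 4 × 0.42696^3 × 0.57304^1 = 0.178405
P(M+4) = 6 × 0.42696^2 × 0.57304^2 = 0.359166
P(M+6) = 4 × 0.42696^1 × 0.57304^3 = 0.321368
P(M+8) = 0.57304^4 = 0.107830
The M+4 peak is largest (0.359166); scaling to 100 gives 9.3 : 49.7 : 100.0 : 89.5 : 30.0.

9.3 : 49.7 : 100.0 : 89.5 : 30.0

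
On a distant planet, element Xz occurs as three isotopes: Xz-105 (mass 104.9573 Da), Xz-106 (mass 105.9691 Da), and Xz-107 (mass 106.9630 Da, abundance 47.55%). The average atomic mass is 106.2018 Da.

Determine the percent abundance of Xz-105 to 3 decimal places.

The remaining 52.45% is split between Xz-105 (fraction x) and Xz-106 (fraction 0.5245 − x).
Substituting: 104.9573x + 105.9691(0.5245 − x) = 55.3408935
(104.9573 − 105.9691)x = -0.23989945  ⇒  x = 0.23710, y = 0.28740
Xz-105: 23.710%, Xz-106: 28.740%.

23.710%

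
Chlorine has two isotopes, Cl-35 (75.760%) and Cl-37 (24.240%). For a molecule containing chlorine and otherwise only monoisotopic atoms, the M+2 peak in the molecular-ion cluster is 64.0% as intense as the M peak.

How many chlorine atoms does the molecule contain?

The M+2/M ratio from n Cl atoms is n · q/p = n · 0.24240/0.75760.
n = 0.640 × 0.75760/0.24240 = 2.00 ≈ 2

2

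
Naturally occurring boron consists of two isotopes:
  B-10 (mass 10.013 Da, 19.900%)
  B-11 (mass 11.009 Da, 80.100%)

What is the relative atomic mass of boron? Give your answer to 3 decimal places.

10.811 Da

Ar = Σ fᵢ·mᵢ = 0.19900 × 10.013 + 0.80100 × 11.009
= 1.9926 + 8.8182 = 10.8108 Da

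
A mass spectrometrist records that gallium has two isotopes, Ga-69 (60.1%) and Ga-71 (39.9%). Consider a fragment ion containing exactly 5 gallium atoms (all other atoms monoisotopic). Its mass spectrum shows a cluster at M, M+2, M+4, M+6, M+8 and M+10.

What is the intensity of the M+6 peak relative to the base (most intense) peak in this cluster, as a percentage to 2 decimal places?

Binomial terms of (0.601 + 0.399)^5: M 0.0784, M+2 0.2603, M+4 0.3456, M+6 0.2294, M+8 0.0762, M+10 0.0101 → M+4 is the base peak.
P(M+4) = C(5,2) × 0.601^3 × 0.399^2 = 10 × 0.2170818 × 0.159201 = 0.345596 (base)
P(M+6) = C(5,3) × 0.601^2 × 0.399^3 = 10 × 0.361201 × 0.0635212 = 0.229439
Relative intensity = 0.229439 / 0.345596 × 100 = 66.39

66.39%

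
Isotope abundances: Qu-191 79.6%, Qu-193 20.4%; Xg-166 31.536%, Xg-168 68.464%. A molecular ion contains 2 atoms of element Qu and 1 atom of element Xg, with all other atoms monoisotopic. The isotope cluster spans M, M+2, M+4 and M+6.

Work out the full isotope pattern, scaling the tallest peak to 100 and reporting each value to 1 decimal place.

Element Qu pattern (n=2): 0.633616 : 0.324768 : 0.041616
Element Xg pattern (n=1): 0.31536 : 0.68464
Convolve the two distributions (both contribute in 2-u steps):
  M: 0.633616×0.31536 = 0.199817
  M+2: 0.633616×0.68464 + 0.324768×0.31536 = 0.536218
  M+4: 0.324768×0.68464 + 0.041616×0.31536 = 0.235473
  M+6: 0.041616×0.68464 = 0.028492
Scale to base peak (0.536218) = 100: 37.3 : 100.0 : 43.9 : 5.3

37.3 : 100.0 : 43.9 : 5.3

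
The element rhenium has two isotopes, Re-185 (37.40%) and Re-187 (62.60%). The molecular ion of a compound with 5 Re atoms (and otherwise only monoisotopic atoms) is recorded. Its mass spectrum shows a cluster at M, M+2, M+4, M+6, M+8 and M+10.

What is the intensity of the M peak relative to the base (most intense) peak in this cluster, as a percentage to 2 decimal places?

2.13%

Term probabilities: M 0.0073, M+2 0.0612, M+4 0.2050, M+6 0.3431, M+8 0.2872, M+10 0.0961. Base peak = M+6.
P(M+6) = C(5,3) × 0.3740^2 × 0.6260^3 = 10 × 0.139876 × 0.24531438 = 0.343136 (base)
P(M) = C(5,0) × 0.3740^5 × 0.6260^0 = 1 × 0.00731742 × 1.0000 = 0.007317
Relative intensity = 0.007317 / 0.343136 × 100 = 2.13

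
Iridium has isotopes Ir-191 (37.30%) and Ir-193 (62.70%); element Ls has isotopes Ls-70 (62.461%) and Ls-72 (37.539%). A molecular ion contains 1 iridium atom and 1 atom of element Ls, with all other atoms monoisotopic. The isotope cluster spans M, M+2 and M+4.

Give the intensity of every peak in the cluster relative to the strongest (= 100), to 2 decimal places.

43.82 : 100.00 : 44.27

Iridium pattern (n=1): 0.3730 : 0.6270
Element Ls pattern (n=1): 0.62461 : 0.37539
Convolve the two distributions (both contribute in 2-u steps):
  M: 0.3730×0.62461 = 0.232980
  M+2: 0.3730×0.37539 + 0.6270×0.62461 = 0.531651
  M+4: 0.6270×0.37539 = 0.235370
Scale to base peak (0.531651) = 100: 43.82 : 100.00 : 44.27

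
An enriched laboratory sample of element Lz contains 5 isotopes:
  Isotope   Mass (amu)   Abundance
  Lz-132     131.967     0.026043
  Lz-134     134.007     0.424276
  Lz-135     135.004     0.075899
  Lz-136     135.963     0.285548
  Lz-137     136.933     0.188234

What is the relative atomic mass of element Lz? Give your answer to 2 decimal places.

135.14 amu

The abundance-weighted mean is 0.026043 × 131.967 + 0.424276 × 134.007 + 0.075899 × 135.004 + 0.285548 × 135.963 + 0.188234 × 136.933
= 3.4368 + 56.8560 + 10.2467 + 38.8240 + 25.7754 = 135.1389 amu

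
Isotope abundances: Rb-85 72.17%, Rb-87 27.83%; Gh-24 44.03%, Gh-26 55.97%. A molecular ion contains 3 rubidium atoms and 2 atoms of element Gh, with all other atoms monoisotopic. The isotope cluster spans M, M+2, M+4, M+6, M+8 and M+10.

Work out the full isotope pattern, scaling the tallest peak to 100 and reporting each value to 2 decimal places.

19.99 : 73.94 : 100.00 : 61.18 : 17.32 : 1.85

Rubidium pattern (n=3): 0.37589809 : 0.43485841 : 0.16768892 : 0.02155458
Element Gh pattern (n=2): 0.19386409 : 0.49287182 : 0.31326409
Convolve the two distributions (both contribute in 2-u steps):
  M: 0.37589809×0.19386409 = 0.072873
  M+2: 0.37589809×0.49287182 + 0.43485841×0.19386409 = 0.269573
  M+4: 0.37589809×0.31326409 + 0.43485841×0.49287182 + 0.16768892×0.19386409 = 0.364594
  M+6: 0.43485841×0.31326409 + 0.16768892×0.49287182 + 0.02155458×0.19386409 = 0.223053
  M+8: 0.16768892×0.31326409 + 0.02155458×0.49287182 = 0.063155
  M+10: 0.02155458×0.31326409 = 0.006752
Scale to base peak (0.364594) = 100: 19.99 : 73.94 : 100.00 : 61.18 : 17.32 : 1.85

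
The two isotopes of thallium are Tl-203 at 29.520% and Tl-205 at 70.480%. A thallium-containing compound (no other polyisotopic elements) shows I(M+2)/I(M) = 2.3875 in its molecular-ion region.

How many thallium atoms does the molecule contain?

1

With n Tl atoms, P(M+2)/P(M) = C(n,1)·p^(n−1)q / p^n = n·q/p = n · 0.70480/0.29520.
n = 2.3875 × 0.29520/0.70480 = 1.00 ≈ 1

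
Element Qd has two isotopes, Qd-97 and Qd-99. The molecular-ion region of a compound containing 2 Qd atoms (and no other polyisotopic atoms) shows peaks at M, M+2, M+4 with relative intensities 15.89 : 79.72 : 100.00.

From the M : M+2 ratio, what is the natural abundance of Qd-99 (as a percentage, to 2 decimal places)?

71.50%

If p is the fraction of Qd that is Qd-97, then I(M+2)/I(M) = [C(2,1)·p^1·(1−p)] / p^2 = 2·(1−p)/p = 79.72/15.89 = 5.0170
(1−p)/p = 5.0170/2 = 2.5085  ⇒  p = 1/(1 + 2.5085) = 0.2850
Qd-97: 28.50%, Qd-99: 71.50%.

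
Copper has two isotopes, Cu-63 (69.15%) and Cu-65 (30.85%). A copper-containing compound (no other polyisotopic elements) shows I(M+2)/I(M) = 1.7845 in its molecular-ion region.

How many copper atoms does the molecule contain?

4

With n Cu atoms, P(M+2)/P(M) = C(n,1)·p^(n−1)q / p^n = n·q/p = n · 0.3085/0.6915.
n = 1.7845 × 0.6915/0.3085 = 4.00 ≈ 4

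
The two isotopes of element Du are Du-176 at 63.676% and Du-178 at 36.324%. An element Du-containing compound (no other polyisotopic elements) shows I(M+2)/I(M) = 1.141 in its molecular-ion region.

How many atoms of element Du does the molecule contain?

With n Du atoms, P(M+2)/P(M) = C(n,1)·p^(n−1)q / p^n = n·q/p = n · 0.36324/0.63676.
n = 1.141 × 0.63676/0.36324 = 2.00 ≈ 2

2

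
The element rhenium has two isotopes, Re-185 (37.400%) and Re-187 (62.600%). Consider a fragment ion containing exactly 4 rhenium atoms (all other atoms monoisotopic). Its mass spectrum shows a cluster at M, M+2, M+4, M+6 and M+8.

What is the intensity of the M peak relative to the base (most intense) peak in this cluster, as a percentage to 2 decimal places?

5.33%

(0.37400 + 0.62600)^4 gives M 0.0196, M+2 0.1310, M+4 0.3289, M+6 0.3670, M+8 0.1536; the largest is M+6.
P(M+6) = C(4,3) × 0.37400^1 × 0.62600^3 = 4 × 0.3740 × 0.24531438 = 0.366990 (base)
P(M) = C(4,0) × 0.37400^4 × 0.62600^0 = 1 × 0.0195653 × 1.0000 = 0.019565
Relative intensity = 0.019565 / 0.366990 × 100 = 5.33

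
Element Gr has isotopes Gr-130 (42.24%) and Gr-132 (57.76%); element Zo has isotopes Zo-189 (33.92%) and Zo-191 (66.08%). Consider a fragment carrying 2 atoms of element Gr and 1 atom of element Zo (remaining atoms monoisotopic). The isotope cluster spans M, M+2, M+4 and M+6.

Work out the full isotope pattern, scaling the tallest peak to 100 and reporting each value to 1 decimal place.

Element Gr pattern (n=2): 0.17842176 : 0.48795648 : 0.33362176
Element Zo pattern (n=1): 0.3392 : 0.6608
Convolve the two distributions (both contribute in 2-u steps):
  M: 0.17842176×0.3392 = 0.060521
  M+2: 0.17842176×0.6608 + 0.48795648×0.3392 = 0.283416
  M+4: 0.48795648×0.6608 + 0.33362176×0.3392 = 0.435606
  M+6: 0.33362176×0.6608 = 0.220457
Scale to base peak (0.435606) = 100: 13.9 : 65.1 : 100.0 : 50.6

13.9 : 65.1 : 100.0 : 50.6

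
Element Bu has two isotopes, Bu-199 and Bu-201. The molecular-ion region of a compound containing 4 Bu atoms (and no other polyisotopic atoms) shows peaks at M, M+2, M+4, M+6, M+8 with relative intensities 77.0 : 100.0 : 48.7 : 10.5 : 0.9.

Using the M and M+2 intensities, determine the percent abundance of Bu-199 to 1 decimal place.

If p is the fraction of Bu that is Bu-199, then I(M+2)/I(M) = [C(4,1)·p^3·(1−p)] / p^4 = 4·(1−p)/p = 100.0/77.0 = 1.2987
(1−p)/p = 1.2987/4 = 0.3247  ⇒  p = 1/(1 + 0.3247) = 0.7549
Bu-199: 75.5%, Bu-201: 24.5%.

75.5%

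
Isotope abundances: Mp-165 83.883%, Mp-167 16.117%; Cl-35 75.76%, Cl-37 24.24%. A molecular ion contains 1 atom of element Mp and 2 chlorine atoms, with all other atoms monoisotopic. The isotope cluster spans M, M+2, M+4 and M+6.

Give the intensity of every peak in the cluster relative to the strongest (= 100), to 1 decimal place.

100.0 : 83.2 : 22.5 : 2.0

Element Mp pattern (n=1): 0.83883 : 0.16117
Chlorine pattern (n=2): 0.57395776 : 0.36728448 : 0.05875776
Convolve the two distributions (both contribute in 2-u steps):
  M: 0.83883×0.57395776 = 0.481453
  M+2: 0.83883×0.36728448 + 0.16117×0.57395776 = 0.400594
  M+4: 0.83883×0.05875776 + 0.16117×0.36728448 = 0.108483
  M+6: 0.16117×0.05875776 = 0.009470
Scale to base peak (0.481453) = 100: 100.0 : 83.2 : 22.5 : 2.0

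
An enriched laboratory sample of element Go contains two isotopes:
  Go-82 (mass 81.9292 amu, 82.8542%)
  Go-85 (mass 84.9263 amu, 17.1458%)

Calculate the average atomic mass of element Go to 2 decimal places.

82.44 amu

Ar = Σ fᵢ·mᵢ = 0.828542 × 81.9292 + 0.171458 × 84.9263
= 67.88178 + 14.56129 = 82.44307 amu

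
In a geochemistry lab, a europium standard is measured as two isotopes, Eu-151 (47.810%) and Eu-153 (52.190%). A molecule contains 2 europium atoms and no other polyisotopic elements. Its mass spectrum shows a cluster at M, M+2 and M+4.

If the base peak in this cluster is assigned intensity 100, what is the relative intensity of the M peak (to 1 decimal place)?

45.8

Binomial terms of (0.47810 + 0.52190)^2: M 0.2286, M+2 0.4990, M+4 0.2724 → M+2 is the base peak.
P(M+2) = C(2,1) × 0.47810^1 × 0.52190^1 = 2 × 0.4781 × 0.5219 = 0.499041 (base)
P(M) = C(2,0) × 0.47810^2 × 0.52190^0 = 1 × 0.22857961 × 1.0000 = 0.228580
Relative intensity = 0.228580 / 0.499041 × 100 = 45.8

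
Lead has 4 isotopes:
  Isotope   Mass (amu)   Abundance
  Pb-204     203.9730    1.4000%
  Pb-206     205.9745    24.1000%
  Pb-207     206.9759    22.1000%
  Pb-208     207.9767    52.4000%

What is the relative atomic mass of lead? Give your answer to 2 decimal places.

Weight each isotope mass by its fractional abundance: 0.014000 × 203.9730 + 0.241000 × 205.9745 + 0.221000 × 206.9759 + 0.524000 × 207.9767
= 2.85562 + 49.63985 + 45.74167 + 108.97979 = 207.21693 amu

207.22 amu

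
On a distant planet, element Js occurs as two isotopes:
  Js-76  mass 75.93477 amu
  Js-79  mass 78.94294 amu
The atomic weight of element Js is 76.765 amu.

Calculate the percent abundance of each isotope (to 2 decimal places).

Js-76: 72.40%, Js-79: 27.60%

Writing the weighted mean with unknown fraction x of Js-76:
75.93477·x + 78.94294·(1 − x) = 76.765
(75.93477 − 78.94294)·x = 76.765 − 78.94294
x = -2.17794 / -3.00817 = 0.72401 → 72.40% Js-76, 27.60% Js-79.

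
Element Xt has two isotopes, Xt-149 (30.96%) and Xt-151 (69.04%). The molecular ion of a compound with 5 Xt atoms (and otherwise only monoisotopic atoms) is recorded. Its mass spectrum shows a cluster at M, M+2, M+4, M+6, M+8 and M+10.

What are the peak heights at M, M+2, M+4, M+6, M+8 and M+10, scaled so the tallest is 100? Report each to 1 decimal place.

The 5 Xt atoms are independent, so intensities follow the terms of (0.3096 + 0.6904)^5.
P(M) = 0.3096^5 = 0.002844
P(M+2) = 5 × 0.3096^4 × 0.6904^1 = 0.031716
P(M+4) = 10 × 0.3096^3 × 0.6904^2 = 0.141450
P(M+6) = 10 × 0.3096^2 × 0.6904^3 = 0.315431
P(M+8) = 5 × 0.3096^1 × 0.6904^4 = 0.351701
P(M+10) = 0.6904^5 = 0.156857
The M+8 peak is largest (0.351701); scaling to 100 gives 0.8 : 9.0 : 40.2 : 89.7 : 100.0 : 44.6.

0.8 : 9.0 : 40.2 : 89.7 : 100.0 : 44.6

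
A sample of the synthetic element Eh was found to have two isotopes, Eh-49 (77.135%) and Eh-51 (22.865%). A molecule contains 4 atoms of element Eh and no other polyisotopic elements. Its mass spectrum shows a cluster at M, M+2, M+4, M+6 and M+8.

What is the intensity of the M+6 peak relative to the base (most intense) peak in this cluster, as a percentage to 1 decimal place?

(0.77135 + 0.22865)^4 gives M 0.3540, M+2 0.4197, M+4 0.1866, M+6 0.0369, M+8 0.0027; the largest is M+2.
P(M+2) = C(4,1) × 0.77135^3 × 0.22865^1 = 4 × 0.45893846 × 0.22865 = 0.419745 (base)
P(M+6) = C(4,3) × 0.77135^1 × 0.22865^3 = 4 × 0.77135 × 0.01195401 = 0.036883
Relative intensity = 0.036883 / 0.419745 × 100 = 8.8

8.8%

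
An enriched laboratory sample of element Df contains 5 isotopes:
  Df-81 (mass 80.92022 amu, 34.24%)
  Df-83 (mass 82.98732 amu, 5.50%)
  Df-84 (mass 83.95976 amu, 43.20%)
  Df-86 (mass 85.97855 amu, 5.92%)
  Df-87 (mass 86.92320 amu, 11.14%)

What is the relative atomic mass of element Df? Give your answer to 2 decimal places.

83.32 amu

Ar = Σ fᵢ·mᵢ = 0.3424 × 80.92022 + 0.0550 × 82.98732 + 0.4320 × 83.95976 + 0.0592 × 85.97855 + 0.1114 × 86.92320
= 27.707083 + 4.564303 + 36.270616 + 5.089930 + 9.683244 = 83.315176 amu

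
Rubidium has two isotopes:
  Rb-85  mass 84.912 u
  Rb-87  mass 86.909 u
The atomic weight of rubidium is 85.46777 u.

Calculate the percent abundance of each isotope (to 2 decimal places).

Writing the weighted mean with unknown fraction x of Rb-85:
84.912·x + 86.909·(1 − x) = 85.46777
(84.912 − 86.909)·x = 85.46777 − 86.909
x = -1.44123 / -1.997 = 0.72170 → 72.17% Rb-85, 27.83% Rb-87.

Rb-85: 72.17%, Rb-87: 27.83%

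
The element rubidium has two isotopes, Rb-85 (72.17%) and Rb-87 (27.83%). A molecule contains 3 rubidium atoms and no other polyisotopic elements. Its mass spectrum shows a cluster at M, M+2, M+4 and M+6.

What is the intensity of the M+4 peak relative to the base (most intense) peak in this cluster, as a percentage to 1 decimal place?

38.6%

Binomial terms of (0.7217 + 0.2783)^3: M 0.3759, M+2 0.4349, M+4 0.1677, M+6 0.0216 → M+2 is the base peak.
P(M+2) = C(3,1) × 0.7217^2 × 0.2783^1 = 3 × 0.52085089 × 0.2783 = 0.434858 (base)
P(M+4) = C(3,2) × 0.7217^1 × 0.2783^2 = 3 × 0.7217 × 0.07745089 = 0.167689
Relative intensity = 0.167689 / 0.434858 × 100 = 38.6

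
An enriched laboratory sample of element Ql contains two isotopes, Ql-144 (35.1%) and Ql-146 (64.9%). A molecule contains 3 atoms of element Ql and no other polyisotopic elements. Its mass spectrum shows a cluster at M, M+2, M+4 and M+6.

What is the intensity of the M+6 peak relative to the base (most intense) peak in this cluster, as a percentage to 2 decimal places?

61.63%

Term probabilities: M 0.0432, M+2 0.2399, M+4 0.4435, M+6 0.2734. Base peak = M+4.
P(M+4) = C(3,2) × 0.351^1 × 0.649^2 = 3 × 0.3510 × 0.421201 = 0.443525 (base)
P(M+6) = C(3,3) × 0.351^0 × 0.649^3 = 1 × 1.0000 × 0.27335945 = 0.273359
Relative intensity = 0.273359 / 0.443525 × 100 = 61.63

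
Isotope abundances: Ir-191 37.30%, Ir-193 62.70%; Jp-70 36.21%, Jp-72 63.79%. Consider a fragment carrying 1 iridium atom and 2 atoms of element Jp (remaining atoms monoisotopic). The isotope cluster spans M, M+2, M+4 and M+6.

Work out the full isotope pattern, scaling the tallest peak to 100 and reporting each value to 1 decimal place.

11.1 : 57.7 : 100.0 : 57.8

Iridium pattern (n=1): 0.3730 : 0.6270
Element Jp pattern (n=2): 0.13111641 : 0.46196718 : 0.40691641
Convolve the two distributions (both contribute in 2-u steps):
  M: 0.3730×0.13111641 = 0.048906
  M+2: 0.3730×0.46196718 + 0.6270×0.13111641 = 0.254524
  M+4: 0.3730×0.40691641 + 0.6270×0.46196718 = 0.441433
  M+6: 0.6270×0.40691641 = 0.255137
Scale to base peak (0.441433) = 100: 11.1 : 57.7 : 100.0 : 57.8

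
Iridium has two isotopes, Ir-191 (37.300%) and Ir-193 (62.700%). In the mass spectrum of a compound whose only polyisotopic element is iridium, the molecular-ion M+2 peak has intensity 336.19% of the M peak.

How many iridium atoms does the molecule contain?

2

For n independent Ir atoms, I(M+2)/I(M) = n · (abundance Ir-193) / (abundance Ir-191) = n · 0.62700/0.37300.
n = 3.3619 × 0.37300/0.62700 = 2.00 ≈ 2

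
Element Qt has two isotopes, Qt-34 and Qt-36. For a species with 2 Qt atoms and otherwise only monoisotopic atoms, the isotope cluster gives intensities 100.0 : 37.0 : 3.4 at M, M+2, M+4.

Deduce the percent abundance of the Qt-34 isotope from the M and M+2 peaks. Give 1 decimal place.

If p is the fraction of Qt that is Qt-34, then I(M+2)/I(M) = [C(2,1)·p^1·(1−p)] / p^2 = 2·(1−p)/p = 37.0/100.0 = 0.3700
(1−p)/p = 0.3700/2 = 0.1850  ⇒  p = 1/(1 + 0.1850) = 0.8439
Qt-34: 84.4%, Qt-36: 15.6%.

84.4%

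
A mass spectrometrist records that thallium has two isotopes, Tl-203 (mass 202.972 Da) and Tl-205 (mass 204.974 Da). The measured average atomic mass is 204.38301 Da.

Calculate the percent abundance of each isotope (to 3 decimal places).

Tl-203: 29.520%, Tl-205: 70.480%

Writing the weighted mean with unknown fraction x of Tl-203:
202.972·x + 204.974·(1 − x) = 204.38301
(202.972 − 204.974)·x = 204.38301 − 204.974
x = -0.59099 / -2.002 = 0.29520 → 29.520% Tl-203, 70.480% Tl-205.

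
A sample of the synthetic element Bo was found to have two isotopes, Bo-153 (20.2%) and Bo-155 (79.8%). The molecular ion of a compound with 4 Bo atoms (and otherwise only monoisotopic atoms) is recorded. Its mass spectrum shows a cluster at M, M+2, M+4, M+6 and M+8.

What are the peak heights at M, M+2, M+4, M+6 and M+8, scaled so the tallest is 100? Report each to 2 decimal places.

The 4 Bo atoms are independent, so intensities follow the terms of (0.202 + 0.798)^4.
P(M) = 0.202^4 = 0.001665
P(M+2) = 4 × 0.202^3 × 0.798^1 = 0.026310
P(M+4) = 6 × 0.202^2 × 0.798^2 = 0.155905
P(M+6) = 4 × 0.202^1 × 0.798^3 = 0.410601
P(M+8) = 0.798^4 = 0.405519
The M+6 peak is largest (0.410601); scaling to 100 gives 0.41 : 6.41 : 37.97 : 100.00 : 98.76.

0.41 : 6.41 : 37.97 : 100.00 : 98.76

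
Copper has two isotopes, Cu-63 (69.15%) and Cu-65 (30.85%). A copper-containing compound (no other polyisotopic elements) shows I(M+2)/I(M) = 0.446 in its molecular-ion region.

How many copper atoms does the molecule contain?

For n independent Cu atoms, I(M+2)/I(M) = n · (abundance Cu-65) / (abundance Cu-63) = n · 0.3085/0.6915.
n = 0.446 × 0.6915/0.3085 = 1.00 ≈ 1

1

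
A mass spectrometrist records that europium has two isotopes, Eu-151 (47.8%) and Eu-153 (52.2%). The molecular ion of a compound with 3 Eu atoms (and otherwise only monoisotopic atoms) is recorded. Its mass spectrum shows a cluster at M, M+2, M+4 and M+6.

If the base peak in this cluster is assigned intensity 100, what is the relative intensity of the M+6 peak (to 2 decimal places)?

(0.478 + 0.522)^3 gives M 0.1092, M+2 0.3578, M+4 0.3907, M+6 0.1422; the largest is M+4.
P(M+4) = C(3,2) × 0.478^1 × 0.522^2 = 3 × 0.4780 × 0.272484 = 0.390742 (base)
P(M+6) = C(3,3) × 0.478^0 × 0.522^3 = 1 × 1.0000 × 0.14223665 = 0.142237
Relative intensity = 0.142237 / 0.390742 × 100 = 36.40

36.40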